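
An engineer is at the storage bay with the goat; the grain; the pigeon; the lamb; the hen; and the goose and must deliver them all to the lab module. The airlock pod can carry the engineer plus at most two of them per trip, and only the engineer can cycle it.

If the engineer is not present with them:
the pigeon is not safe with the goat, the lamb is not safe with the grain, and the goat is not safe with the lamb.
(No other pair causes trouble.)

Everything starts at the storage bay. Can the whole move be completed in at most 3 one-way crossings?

No

Counting alone: the engineer can take at most 2 across per trip to the lab module, so moving all 6 needs at least 3 loaded trips out, with a return between consecutive ones — at least 5 crossings.
Since 3 < 5, 3 crossings cannot be enough. (The shortest complete plan in fact takes 5:)
1. Engineer goes to the lab module with the goat and the grain.  [the storage bay: the goose, the hen, the lamb, the pigeon | the lab module: the goat, the grain]
2. Engineer goes back to the storage bay alone.  [the storage bay: the goose, the hen, the lamb, the pigeon | the lab module: the goat, the grain]
3. Engineer goes to the lab module with the goose and the hen.  [the storage bay: the lamb, the pigeon | the lab module: the goat, the goose, the grain, the hen]
4. Engineer goes back to the storage bay alone.  [the storage bay: the lamb, the pigeon | the lab module: the goat, the goose, the grain, the hen]
5. Engineer goes to the lab module with the lamb and the pigeon.  [the storage bay: — | the lab module: the goat, the goose, the grain, the hen, the lamb, the pigeon]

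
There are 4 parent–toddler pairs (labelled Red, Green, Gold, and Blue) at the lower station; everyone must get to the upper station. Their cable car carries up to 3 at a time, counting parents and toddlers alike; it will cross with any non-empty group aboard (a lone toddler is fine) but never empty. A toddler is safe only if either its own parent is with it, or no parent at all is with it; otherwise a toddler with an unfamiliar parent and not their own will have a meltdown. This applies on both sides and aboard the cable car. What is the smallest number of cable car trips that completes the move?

Counting alone: each trip to the upper station takes at most 3 across and each return brings at least 1 back, so after t trips out (and t−1 returns) at most 3t − (t−1) of the 8 are across; that first reaches 8 at t = 4, so at least 7 crossings are needed.
The safety rule pushes this higher. Following every safe sequence of crossings, the most of the 8 that can be at the upper station as the cable car arrives there on crossing 7 is 7 — never all 8.
So no plan with fewer than 9 crossings exists, and this one achieves 9:
1. parent Red and toddler Red cross → the upper station.
2. parent Red crosses ← the lower station.
3. parent Green, parent Red, and toddler Green cross → the upper station.
4. parent Red and toddler Red cross ← the lower station.
5. parent Blue, parent Gold, and parent Red cross → the upper station.
6. toddler Green crosses ← the lower station.
7. toddler Green and toddler Red cross → the upper station.
8. toddler Red crosses ← the lower station.
9. toddler Blue, toddler Gold, and toddler Red cross → the upper station.

9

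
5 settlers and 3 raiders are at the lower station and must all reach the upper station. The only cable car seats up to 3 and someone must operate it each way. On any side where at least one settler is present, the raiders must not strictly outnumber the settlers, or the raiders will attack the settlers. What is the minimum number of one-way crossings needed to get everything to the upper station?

7

Counting alone: each trip to the upper station takes at most 3 across and each return brings at least 1 back, so after t trips out (and t−1 returns) at most 3t − (t−1) of the 8 are across; that first reaches 8 at t = 4, so at least 7 crossings are needed.
The plan below uses exactly 7 crossings, so it is optimal:
1. 2 raiders → the upper station.  (the lower station: 5S 1R; the upper station: 0S 2R)
2. 1 raider ← the lower station.  (the lower station: 5S 2R; the upper station: 0S 1R)
3. 2 settlers and 1 raider → the upper station.  (the lower station: 3S 1R; the upper station: 2S 2R)
4. 1 raider ← the lower station.  (the lower station: 3S 2R; the upper station: 2S 1R)
5. 1 settler and 2 raiders → the upper station.  (the lower station: 2S 0R; the upper station: 3S 3R)
6. 1 raider ← the lower station.  (the lower station: 2S 1R; the upper station: 3S 2R)
7. 2 settlers and 1 raider → the upper station.  (the lower station: 0S 0R; the upper station: 5S 3R)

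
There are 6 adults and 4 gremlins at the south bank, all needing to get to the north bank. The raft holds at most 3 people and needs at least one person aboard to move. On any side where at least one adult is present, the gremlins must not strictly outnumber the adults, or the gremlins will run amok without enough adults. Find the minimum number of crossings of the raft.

Counting alone: each trip to the north bank takes at most 3 across and each return brings at least 1 back, so after t trips out (and t−1 returns) at most 3t − (t−1) of the 10 are across; that first reaches 10 at t = 5, so at least 9 crossings are needed.
The plan below uses exactly 9 crossings, so it is optimal:
1. 2 gremlins → the north bank.  (the south bank: 6A 2G; the north bank: 0A 2G)
2. 1 gremlin ← the south bank.  (the south bank: 6A 3G; the north bank: 0A 1G)
3. 3 gremlins → the north bank.  (the south bank: 6A 0G; the north bank: 0A 4G)
4. 1 gremlin ← the south bank.  (the south bank: 6A 1G; the north bank: 0A 3G)
5. 3 adults → the north bank.  (the south bank: 3A 1G; the north bank: 3A 3G)
6. 1 gremlin ← the south bank.  (the south bank: 3A 2G; the north bank: 3A 2G)
7. 1 adult and 2 gremlins → the north bank.  (the south bank: 2A 0G; the north bank: 4A 4G)
8. 1 gremlin ← the south bank.  (the south bank: 2A 1G; the north bank: 4A 3G)
9. 2 adults and 1 gremlin → the north bank.  (the south bank: 0A 0G; the north bank: 6A 4G)

9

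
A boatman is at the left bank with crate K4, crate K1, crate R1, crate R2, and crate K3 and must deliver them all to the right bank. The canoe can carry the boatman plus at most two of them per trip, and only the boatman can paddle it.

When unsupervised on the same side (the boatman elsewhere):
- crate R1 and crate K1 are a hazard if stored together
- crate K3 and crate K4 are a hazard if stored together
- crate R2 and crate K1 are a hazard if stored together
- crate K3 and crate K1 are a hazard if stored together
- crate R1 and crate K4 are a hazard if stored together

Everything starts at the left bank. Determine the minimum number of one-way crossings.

Counting alone: the boatman can take at most 2 across per trip to the right bank, so moving all 5 needs at least 3 loaded trips out, with a return between consecutive ones — at least 5 crossings.
The safety rule pushes this higher. Following every safe sequence of crossings, the most of the 5 that can be at the right bank as the canoe arrives there on crossing 5 is 4 — never all 5.
So no plan with fewer than 7 crossings exists, and this one achieves 7:
1. Boatman goes to the right bank with crate K1 and crate K4.  [the left bank: crate K3, crate R1, crate R2 | the right bank: crate K1, crate K4]
2. Boatman goes back to the left bank alone.  [the left bank: crate K3, crate R1, crate R2 | the right bank: crate K1, crate K4]
3. Boatman goes to the right bank with crate R1.  [the left bank: crate K3, crate R2 | the right bank: crate K1, crate K4, crate R1]
4. Boatman goes back to the left bank with crate K1 and crate K4.  [the left bank: crate K1, crate K3, crate K4, crate R2 | the right bank: crate R1]
5. Boatman goes to the right bank with crate K3 and crate R2.  [the left bank: crate K1, crate K4 | the right bank: crate K3, crate R1, crate R2]
6. Boatman goes back to the left bank alone.  [the left bank: crate K1, crate K4 | the right bank: crate K3, crate R1, crate R2]
7. Boatman goes to the right bank with crate K1 and crate K4.  [the left bank: — | the right bank: crate K1, crate K3, crate K4, crate R1, crate R2]

7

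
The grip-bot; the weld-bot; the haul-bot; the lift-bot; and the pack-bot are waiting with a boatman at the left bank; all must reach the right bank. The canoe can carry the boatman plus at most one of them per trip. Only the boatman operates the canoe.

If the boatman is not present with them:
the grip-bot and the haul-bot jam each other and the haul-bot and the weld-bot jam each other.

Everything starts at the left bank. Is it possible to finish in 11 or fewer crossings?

Yes — this plan uses 11 crossings (≤ 11):
1. Boatman goes to the right bank with the haul-bot.  [the left bank: the grip-bot, the lift-bot, the pack-bot, the weld-bot | the right bank: the haul-bot]
2. Boatman goes back to the left bank alone.  [the left bank: the grip-bot, the lift-bot, the pack-bot, the weld-bot | the right bank: the haul-bot]
3. Boatman goes to the right bank with the grip-bot.  [the left bank: the lift-bot, the pack-bot, the weld-bot | the right bank: the grip-bot, the haul-bot]
4. Boatman goes back to the left bank with the haul-bot.  [the left bank: the haul-bot, the lift-bot, the pack-bot, the weld-bot | the right bank: the grip-bot]
5. Boatman goes to the right bank with the weld-bot.  [the left bank: the haul-bot, the lift-bot, the pack-bot | the right bank: the grip-bot, the weld-bot]
6. Boatman goes back to the left bank alone.  [the left bank: the haul-bot, the lift-bot, the pack-bot | the right bank: the grip-bot, the weld-bot]
7. Boatman goes to the right bank with the lift-bot.  [the left bank: the haul-bot, the pack-bot | the right bank: the grip-bot, the lift-bot, the weld-bot]
8. Boatman goes back to the left bank alone.  [the left bank: the haul-bot, the pack-bot | the right bank: the grip-bot, the lift-bot, the weld-bot]
9. Boatman goes to the right bank with the pack-bot.  [the left bank: the haul-bot | the right bank: the grip-bot, the lift-bot, the pack-bot, the weld-bot]
10. Boatman goes back to the left bank alone.  [the left bank: the haul-bot | the right bank: the grip-bot, the lift-bot, the pack-bot, the weld-bot]
11. Boatman goes to the right bank with the haul-bot.  [the left bank: — | the right bank: the grip-bot, the haul-bot, the lift-bot, the pack-bot, the weld-bot]

Yes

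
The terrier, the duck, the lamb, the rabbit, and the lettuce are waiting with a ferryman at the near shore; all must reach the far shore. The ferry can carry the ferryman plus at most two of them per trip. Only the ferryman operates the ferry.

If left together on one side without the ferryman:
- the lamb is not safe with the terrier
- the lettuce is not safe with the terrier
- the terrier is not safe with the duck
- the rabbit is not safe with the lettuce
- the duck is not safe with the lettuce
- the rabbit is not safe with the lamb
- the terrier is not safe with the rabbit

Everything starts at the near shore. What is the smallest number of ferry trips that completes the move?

impossible

Whatever the first load, the items left behind include a forbidden pair without the ferryman. No opening move is safe, so no plan exists.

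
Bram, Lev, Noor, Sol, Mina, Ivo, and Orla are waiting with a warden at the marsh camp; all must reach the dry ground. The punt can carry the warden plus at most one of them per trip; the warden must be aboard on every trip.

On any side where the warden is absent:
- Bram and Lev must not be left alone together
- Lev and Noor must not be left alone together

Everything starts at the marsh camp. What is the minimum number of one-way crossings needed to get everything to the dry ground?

Counting alone: the warden can take at most 1 across per trip to the dry ground, so moving all 7 needs at least 7 loaded trips out, with a return between consecutive ones — at least 13 crossings.
The safety rule pushes this higher. Following every safe sequence of crossings, the most of the 7 that can be at the dry ground as the punt arrives there on crossing 13 is 6 — never all 7.
So no plan with fewer than 15 crossings exists, and this one achieves 15:
1. Warden goes to the dry ground with Lev.  [the marsh camp: Bram, Ivo, Mina, Noor, Orla, Sol | the dry ground: Lev]
2. Warden goes back to the marsh camp alone.  [the marsh camp: Bram, Ivo, Mina, Noor, Orla, Sol | the dry ground: Lev]
3. Warden goes to the dry ground with Bram.  [the marsh camp: Ivo, Mina, Noor, Orla, Sol | the dry ground: Bram, Lev]
4. Warden goes back to the marsh camp with Lev.  [the marsh camp: Ivo, Lev, Mina, Noor, Orla, Sol | the dry ground: Bram]
5. Warden goes to the dry ground with Noor.  [the marsh camp: Ivo, Lev, Mina, Orla, Sol | the dry ground: Bram, Noor]
6. Warden goes back to the marsh camp alone.  [the marsh camp: Ivo, Lev, Mina, Orla, Sol | the dry ground: Bram, Noor]
7. Warden goes to the dry ground with Sol.  [the marsh camp: Ivo, Lev, Mina, Orla | the dry ground: Bram, Noor, Sol]
8. Warden goes back to the marsh camp alone.  [the marsh camp: Ivo, Lev, Mina, Orla | the dry ground: Bram, Noor, Sol]
9. Warden goes to the dry ground with Mina.  [the marsh camp: Ivo, Lev, Orla | the dry ground: Bram, Mina, Noor, Sol]
10. Warden goes back to the marsh camp alone.  [the marsh camp: Ivo, Lev, Orla | the dry ground: Bram, Mina, Noor, Sol]
11. Warden goes to the dry ground with Ivo.  [the marsh camp: Lev, Orla | the dry ground: Bram, Ivo, Mina, Noor, Sol]
12. Warden goes back to the marsh camp alone.  [the marsh camp: Lev, Orla | the dry ground: Bram, Ivo, Mina, Noor, Sol]
13. Warden goes to the dry ground with Orla.  [the marsh camp: Lev | the dry ground: Bram, Ivo, Mina, Noor, Orla, Sol]
14. Warden goes back to the marsh camp alone.  [the marsh camp: Lev | the dry ground: Bram, Ivo, Mina, Noor, Orla, Sol]
15. Warden goes to the dry ground with Lev.  [the marsh camp: — | the dry ground: Bram, Ivo, Lev, Mina, Noor, Orla, Sol]

15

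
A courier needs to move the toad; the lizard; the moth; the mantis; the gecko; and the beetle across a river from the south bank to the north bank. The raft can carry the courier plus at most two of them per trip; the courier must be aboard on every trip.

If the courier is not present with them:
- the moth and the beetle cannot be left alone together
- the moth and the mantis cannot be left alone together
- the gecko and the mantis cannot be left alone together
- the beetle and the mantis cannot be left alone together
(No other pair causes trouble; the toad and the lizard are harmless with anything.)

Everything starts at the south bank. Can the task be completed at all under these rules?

1. Courier goes to the north bank with the mantis and the moth.
2. Courier goes back to the south bank with the moth.
3. Courier goes to the north bank with the moth and the toad.
4. Courier goes back to the south bank with the moth.
5. Courier goes to the north bank with the lizard and the moth.
6. Courier goes back to the south bank with the moth.
7. Courier goes to the north bank with the gecko and the moth.
8. Courier goes back to the south bank with the mantis.
9. Courier goes to the north bank with the beetle and the mantis.

Yes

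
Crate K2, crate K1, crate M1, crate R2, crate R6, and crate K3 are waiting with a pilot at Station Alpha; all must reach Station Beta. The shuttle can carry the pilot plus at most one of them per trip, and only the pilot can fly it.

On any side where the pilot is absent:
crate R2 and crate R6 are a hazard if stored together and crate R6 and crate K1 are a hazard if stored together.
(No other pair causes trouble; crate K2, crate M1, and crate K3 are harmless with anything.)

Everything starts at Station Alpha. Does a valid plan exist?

Yes

1. Pilot goes to Station Beta with crate R6.  [Station Alpha: crate K1, crate K2, crate K3, crate M1, crate R2 | Station Beta: crate R6]
2. Pilot goes back to Station Alpha alone.  [Station Alpha: crate K1, crate K2, crate K3, crate M1, crate R2 | Station Beta: crate R6]
3. Pilot goes to Station Beta with crate K2.  [Station Alpha: crate K1, crate K3, crate M1, crate R2 | Station Beta: crate K2, crate R6]
4. Pilot goes back to Station Alpha alone.  [Station Alpha: crate K1, crate K3, crate M1, crate R2 | Station Beta: crate K2, crate R6]
5. Pilot goes to Station Beta with crate K1.  [Station Alpha: crate K3, crate M1, crate R2 | Station Beta: crate K1, crate K2, crate R6]
6. Pilot goes back to Station Alpha with crate R6.  [Station Alpha: crate K3, crate M1, crate R2, crate R6 | Station Beta: crate K1, crate K2]
7. Pilot goes to Station Beta with crate R2.  [Station Alpha: crate K3, crate M1, crate R6 | Station Beta: crate K1, crate K2, crate R2]
8. Pilot goes back to Station Alpha alone.  [Station Alpha: crate K3, crate M1, crate R6 | Station Beta: crate K1, crate K2, crate R2]
9. Pilot goes to Station Beta with crate M1.  [Station Alpha: crate K3, crate R6 | Station Beta: crate K1, crate K2, crate M1, crate R2]
10. Pilot goes back to Station Alpha alone.  [Station Alpha: crate K3, crate R6 | Station Beta: crate K1, crate K2, crate M1, crate R2]
11. Pilot goes to Station Beta with crate K3.  [Station Alpha: crate R6 | Station Beta: crate K1, crate K2, crate K3, crate M1, crate R2]
12. Pilot goes back to Station Alpha alone.  [Station Alpha: crate R6 | Station Beta: crate K1, crate K2, crate K3, crate M1, crate R2]
13. Pilot goes to Station Beta with crate R6.  [Station Alpha: — | Station Beta: crate K1, crate K2, crate K3, crate M1, crate R2, crate R6]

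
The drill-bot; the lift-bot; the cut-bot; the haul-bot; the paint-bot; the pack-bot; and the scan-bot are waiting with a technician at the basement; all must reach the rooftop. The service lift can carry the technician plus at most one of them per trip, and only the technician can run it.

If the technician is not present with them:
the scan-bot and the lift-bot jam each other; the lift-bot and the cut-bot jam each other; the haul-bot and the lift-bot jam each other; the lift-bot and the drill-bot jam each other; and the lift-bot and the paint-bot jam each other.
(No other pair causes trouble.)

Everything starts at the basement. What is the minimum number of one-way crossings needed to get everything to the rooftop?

Following every safe sequence of crossings from the start, the most of the 7 that can be at the rooftop as the service lift arrives there on crossings 1, 3, 5 is 1, 2, 3 respectively; the best ever achieved is 3 of 7.
From crossing 7 on, no configuration arises that was not already reachable earlier: only 26 distinct safe configurations (who is on which side, and where the service lift is) can ever be reached, none of them has everyone across, and every continuation just revisits them. So no valid plan exists.

impossible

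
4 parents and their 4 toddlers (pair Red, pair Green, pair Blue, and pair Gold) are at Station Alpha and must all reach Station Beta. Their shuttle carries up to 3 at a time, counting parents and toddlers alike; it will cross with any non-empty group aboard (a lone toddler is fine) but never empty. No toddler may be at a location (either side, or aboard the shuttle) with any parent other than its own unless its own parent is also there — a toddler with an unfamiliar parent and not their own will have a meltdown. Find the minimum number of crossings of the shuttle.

9

Counting alone: each trip to Station Beta takes at most 3 across and each return brings at least 1 back, so after t trips out (and t−1 returns) at most 3t − (t−1) of the 8 are across; that first reaches 8 at t = 4, so at least 7 crossings are needed.
The safety rule pushes this higher. Following every safe sequence of crossings, the most of the 8 that can be at Station Beta as the shuttle arrives there on crossing 7 is 7 — never all 8.
So no plan with fewer than 9 crossings exists, and this one achieves 9:
1. parent Red and toddler Red cross → Station Beta.
2. parent Red crosses ← Station Alpha.
3. parent Green, parent Red, and toddler Green cross → Station Beta.
4. parent Red and toddler Red cross ← Station Alpha.
5. parent Blue, parent Gold, and parent Red cross → Station Beta.
6. toddler Green crosses ← Station Alpha.
7. toddler Green and toddler Red cross → Station Beta.
8. toddler Red crosses ← Station Alpha.
9. toddler Blue, toddler Gold, and toddler Red cross → Station Beta.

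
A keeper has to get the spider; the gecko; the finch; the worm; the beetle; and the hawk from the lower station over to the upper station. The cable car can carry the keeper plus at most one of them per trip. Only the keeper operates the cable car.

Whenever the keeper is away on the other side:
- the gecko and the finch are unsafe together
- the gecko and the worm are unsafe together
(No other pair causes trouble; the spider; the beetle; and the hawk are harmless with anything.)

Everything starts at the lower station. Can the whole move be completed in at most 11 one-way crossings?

No

Counting alone: the keeper can take at most 1 across per trip to the upper station, so moving all 6 needs at least 6 loaded trips out, with a return between consecutive ones — at least 11 crossings.
The safety rule pushes this higher. Following every safe sequence of crossings, the most of the 6 that can be at the upper station as the cable car arrives there on crossing 11 is 5 — never all 6.
So the move cannot be finished within 11 crossings. (The shortest complete plan takes 13:)
1. Keeper goes to the upper station with the gecko.  [the lower station: the beetle, the finch, the hawk, the spider, the worm | the upper station: the gecko]
2. Keeper goes back to the lower station alone.  [the lower station: the beetle, the finch, the hawk, the spider, the worm | the upper station: the gecko]
3. Keeper goes to the upper station with the spider.  [the lower station: the beetle, the finch, the hawk, the worm | the upper station: the gecko, the spider]
4. Keeper goes back to the lower station alone.  [the lower station: the beetle, the finch, the hawk, the worm | the upper station: the gecko, the spider]
5. Keeper goes to the upper station with the finch.  [the lower station: the beetle, the hawk, the worm | the upper station: the finch, the gecko, the spider]
6. Keeper goes back to the lower station with the gecko.  [the lower station: the beetle, the gecko, the hawk, the worm | the upper station: the finch, the spider]
7. Keeper goes to the upper station with the worm.  [the lower station: the beetle, the gecko, the hawk | the upper station: the finch, the spider, the worm]
8. Keeper goes back to the lower station alone.  [the lower station: the beetle, the gecko, the hawk | the upper station: the finch, the spider, the worm]
9. Keeper goes to the upper station with the beetle.  [the lower station: the gecko, the hawk | the upper station: the beetle, the finch, the spider, the worm]
10. Keeper goes back to the lower station alone.  [the lower station: the gecko, the hawk | the upper station: the beetle, the finch, the spider, the worm]
11. Keeper goes to the upper station with the hawk.  [the lower station: the gecko | the upper station: the beetle, the finch, the hawk, the spider, the worm]
12. Keeper goes back to the lower station alone.  [the lower station: the gecko | the upper station: the beetle, the finch, the hawk, the spider, the worm]
13. Keeper goes to the upper station with the gecko.  [the lower station: — | the upper station: the beetle, the finch, the gecko, the hawk, the spider, the worm]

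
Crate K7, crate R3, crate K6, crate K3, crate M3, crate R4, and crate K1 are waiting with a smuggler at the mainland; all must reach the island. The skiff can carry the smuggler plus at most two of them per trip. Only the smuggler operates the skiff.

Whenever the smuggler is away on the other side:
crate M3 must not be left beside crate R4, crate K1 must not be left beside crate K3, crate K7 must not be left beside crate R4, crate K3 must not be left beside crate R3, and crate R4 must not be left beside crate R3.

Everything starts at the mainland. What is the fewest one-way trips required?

9

Counting alone: the smuggler can take at most 2 across per trip to the island, so moving all 7 needs at least 4 loaded trips out, with a return between consecutive ones — at least 7 crossings.
The safety rule pushes this higher. Following every safe sequence of crossings, the most of the 7 that can be at the island as the skiff arrives there on crossing 7 is 6 — never all 7.
So no plan with fewer than 9 crossings exists, and this one achieves 9:
1. Smuggler goes to the island with crate K3 and crate R4.
2. Smuggler goes back to the mainland alone.
3. Smuggler goes to the island with crate K7.
4. Smuggler goes back to the mainland with crate R4.
5. Smuggler goes to the island with crate M3 and crate R3.
6. Smuggler goes back to the mainland with crate K3.
7. Smuggler goes to the island with crate K1 and crate K6.
8. Smuggler goes back to the mainland alone.
9. Smuggler goes to the island with crate K3 and crate R4.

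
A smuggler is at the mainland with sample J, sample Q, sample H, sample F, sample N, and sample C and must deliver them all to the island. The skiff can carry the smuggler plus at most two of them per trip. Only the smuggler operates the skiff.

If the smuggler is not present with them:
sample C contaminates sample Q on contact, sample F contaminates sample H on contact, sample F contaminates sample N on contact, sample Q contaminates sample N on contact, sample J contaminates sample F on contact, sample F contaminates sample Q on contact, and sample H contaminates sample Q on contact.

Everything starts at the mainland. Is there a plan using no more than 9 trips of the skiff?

Yes — this plan uses 9 crossings (≤ 9):
1. Smuggler goes to the island with sample F and sample Q.  [the mainland: sample C, sample H, sample J, sample N | the island: sample F, sample Q]
2. Smuggler goes back to the mainland with sample Q.  [the mainland: sample C, sample H, sample J, sample N, sample Q | the island: sample F]
3. Smuggler goes to the island with sample J and sample Q.  [the mainland: sample C, sample H, sample N | the island: sample F, sample J, sample Q]
4. Smuggler goes back to the mainland with sample F.  [the mainland: sample C, sample F, sample H, sample N | the island: sample J, sample Q]
5. Smuggler goes to the island with sample H and sample N.  [the mainland: sample C, sample F | the island: sample H, sample J, sample N, sample Q]
6. Smuggler goes back to the mainland with sample Q.  [the mainland: sample C, sample F, sample Q | the island: sample H, sample J, sample N]
7. Smuggler goes to the island with sample C and sample Q.  [the mainland: sample F | the island: sample C, sample H, sample J, sample N, sample Q]
8. Smuggler goes back to the mainland with sample Q.  [the mainland: sample F, sample Q | the island: sample C, sample H, sample J, sample N]
9. Smuggler goes to the island with sample F and sample Q.  [the mainland: — | the island: sample C, sample F, sample H, sample J, sample N, sample Q]

Yes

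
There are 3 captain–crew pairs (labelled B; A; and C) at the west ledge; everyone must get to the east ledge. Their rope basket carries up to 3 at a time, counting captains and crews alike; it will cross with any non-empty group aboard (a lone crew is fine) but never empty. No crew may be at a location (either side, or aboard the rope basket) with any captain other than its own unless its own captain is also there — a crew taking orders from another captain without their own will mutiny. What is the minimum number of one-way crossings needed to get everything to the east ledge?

5

Counting alone: each trip to the east ledge takes at most 3 across and each return brings at least 1 back, so after t trips out (and t−1 returns) at most 3t − (t−1) of the 6 are across; that first reaches 6 at t = 3, so at least 5 crossings are needed.
The plan below uses exactly 5 crossings, so it is optimal:
1. captain B and crew B cross → the east ledge.
2. captain B crosses ← the west ledge.
3. captain A, captain B, and captain C cross → the east ledge.
4. crew B crosses ← the west ledge.
5. crew A, crew B, and crew C cross → the east ledge.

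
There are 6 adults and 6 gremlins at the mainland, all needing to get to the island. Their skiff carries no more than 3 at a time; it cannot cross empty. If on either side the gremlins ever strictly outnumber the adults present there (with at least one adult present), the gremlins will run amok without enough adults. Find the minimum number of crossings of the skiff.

Following every safe sequence of crossings from the start, the most of the 12 that can be at the island as the skiff arrives there on crossings 1, 3, 5 is 3, 5, 6 respectively; the best ever achieved is 6 of 12.
From crossing 7 on, no configuration arises that was not already reachable earlier: only 17 distinct safe configurations (who is on which side, and where the skiff is) can ever be reached, none of them has everyone across, and every continuation just revisits them. They are: 0 adults + 0 gremlins across (skiff back at the start); 0 adults + 1 gremlin across (skiff there); 0 adults + 1 gremlin across (skiff back at the start); 0 adults + 2 gremlins across (skiff there); 0 adults + 2 gremlins across (skiff back at the start); 0 adults + 3 gremlins across (skiff there); 0 adults + 3 gremlins across (skiff back at the start); 0 adults + 4 gremlins across (skiff there); 0 adults + 4 gremlins across (skiff back at the start); 0 adults + 5 gremlins across (skiff there); 0 adults + 5 gremlins across (skiff back at the start); 0 adults + 6 gremlins across (skiff there); 1 adult + 1 gremlin across (skiff there); 1 adult + 1 gremlin across (skiff back at the start); 2 adults + 2 gremlins across (skiff there); 2 adults + 2 gremlins across (skiff back at the start); 3 adults + 3 gremlins across (skiff there). So no valid plan exists.

impossible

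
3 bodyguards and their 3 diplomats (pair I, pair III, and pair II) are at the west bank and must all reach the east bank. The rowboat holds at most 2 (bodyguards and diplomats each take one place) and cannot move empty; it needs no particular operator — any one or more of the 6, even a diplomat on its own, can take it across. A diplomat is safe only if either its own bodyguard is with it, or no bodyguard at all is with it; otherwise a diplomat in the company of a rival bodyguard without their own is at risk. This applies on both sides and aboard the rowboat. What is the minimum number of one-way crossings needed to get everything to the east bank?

11

Counting alone: each trip to the east bank takes at most 2 across and each return brings at least 1 back, so after t trips out (and t−1 returns) at most 2t − (t−1) of the 6 are across; that first reaches 6 at t = 5, so at least 9 crossings are needed.
The safety rule pushes this higher. Following every safe sequence of crossings, the most of the 6 that can be at the east bank as the rowboat arrives there on crossing 9 is 5 — never all 6.
So no plan with fewer than 11 crossings exists, and this one achieves 11:
1. bodyguard I and diplomat I cross → the east bank.
2. bodyguard I crosses ← the west bank.
3. diplomat II and diplomat III cross → the east bank.
4. diplomat I crosses ← the west bank.
5. bodyguard II and bodyguard III cross → the east bank.
6. bodyguard III and diplomat III cross ← the west bank.
7. bodyguard I and bodyguard III cross → the east bank.
8. diplomat II crosses ← the west bank.
9. diplomat I and diplomat III cross → the east bank.
10. bodyguard II crosses ← the west bank.
11. bodyguard II and diplomat II cross → the east bank.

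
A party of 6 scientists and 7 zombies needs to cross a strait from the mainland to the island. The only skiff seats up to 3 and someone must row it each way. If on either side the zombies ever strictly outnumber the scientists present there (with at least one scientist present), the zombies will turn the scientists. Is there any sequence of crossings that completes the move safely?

No

The zombies already outnumber the scientists at the mainland before anyone moves, so the starting position itself is disallowed.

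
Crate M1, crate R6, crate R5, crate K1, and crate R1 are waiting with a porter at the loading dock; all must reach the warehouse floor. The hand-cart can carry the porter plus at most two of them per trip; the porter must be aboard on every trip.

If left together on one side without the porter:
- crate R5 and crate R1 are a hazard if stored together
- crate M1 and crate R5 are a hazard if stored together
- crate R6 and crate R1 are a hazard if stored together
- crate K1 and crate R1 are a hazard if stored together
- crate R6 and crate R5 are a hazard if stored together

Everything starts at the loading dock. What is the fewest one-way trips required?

7

Counting alone: the porter can take at most 2 across per trip to the warehouse floor, so moving all 5 needs at least 3 loaded trips out, with a return between consecutive ones — at least 5 crossings.
The safety rule pushes this higher. Following every safe sequence of crossings, the most of the 5 that can be at the warehouse floor as the hand-cart arrives there on crossing 5 is 4 — never all 5.
So no plan with fewer than 7 crossings exists, and this one achieves 7:
1. Porter goes to the warehouse floor with crate R1 and crate R5.  [the loading dock: crate K1, crate M1, crate R6 | the warehouse floor: crate R1, crate R5]
2. Porter goes back to the loading dock with crate R5.  [the loading dock: crate K1, crate M1, crate R5, crate R6 | the warehouse floor: crate R1]
3. Porter goes to the warehouse floor with crate M1 and crate R6.  [the loading dock: crate K1, crate R5 | the warehouse floor: crate M1, crate R1, crate R6]
4. Porter goes back to the loading dock with crate R6.  [the loading dock: crate K1, crate R5, crate R6 | the warehouse floor: crate M1, crate R1]
5. Porter goes to the warehouse floor with crate K1 and crate R6.  [the loading dock: crate R5 | the warehouse floor: crate K1, crate M1, crate R1, crate R6]
6. Porter goes back to the loading dock with crate R1.  [the loading dock: crate R1, crate R5 | the warehouse floor: crate K1, crate M1, crate R6]
7. Porter goes to the warehouse floor with crate R1 and crate R5.  [the loading dock: — | the warehouse floor: crate K1, crate M1, crate R1, crate R5, crate R6]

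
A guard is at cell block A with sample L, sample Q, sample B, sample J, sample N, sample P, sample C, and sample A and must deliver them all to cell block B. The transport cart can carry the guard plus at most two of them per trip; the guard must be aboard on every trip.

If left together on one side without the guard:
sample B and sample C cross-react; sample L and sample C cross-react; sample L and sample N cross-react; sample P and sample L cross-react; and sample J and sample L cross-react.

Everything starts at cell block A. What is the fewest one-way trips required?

Counting alone: the guard can take at most 2 across per trip to cell block B, so moving all 8 needs at least 4 loaded trips out, with a return between consecutive ones — at least 7 crossings.
The safety rule pushes this higher. Following every safe sequence of crossings, the most of the 8 that can be at cell block B as the transport cart arrives there on crossing 7 is 7 — never all 8.
So no plan with fewer than 9 crossings exists, and this one achieves 9:
1. Guard goes to cell block B with sample B and sample L.  [cell block A: sample A, sample C, sample J, sample N, sample P, sample Q | cell block B: sample B, sample L]
2. Guard goes back to cell block A alone.  [cell block A: sample A, sample C, sample J, sample N, sample P, sample Q | cell block B: sample B, sample L]
3. Guard goes to cell block B with sample A and sample Q.  [cell block A: sample C, sample J, sample N, sample P | cell block B: sample A, sample B, sample L, sample Q]
4. Guard goes back to cell block A alone.  [cell block A: sample C, sample J, sample N, sample P | cell block B: sample A, sample B, sample L, sample Q]
5. Guard goes to cell block B with sample J and sample N.  [cell block A: sample C, sample P | cell block B: sample A, sample B, sample J, sample L, sample N, sample Q]
6. Guard goes back to cell block A with sample L.  [cell block A: sample C, sample L, sample P | cell block B: sample A, sample B, sample J, sample N, sample Q]
7. Guard goes to cell block B with sample L and sample P.  [cell block A: sample C | cell block B: sample A, sample B, sample J, sample L, sample N, sample P, sample Q]
8. Guard goes back to cell block A with sample L.  [cell block A: sample C, sample L | cell block B: sample A, sample B, sample J, sample N, sample P, sample Q]
9. Guard goes to cell block B with sample C and sample L.  [cell block A: — | cell block B: sample A, sample B, sample C, sample J, sample L, sample N, sample P, sample Q]

9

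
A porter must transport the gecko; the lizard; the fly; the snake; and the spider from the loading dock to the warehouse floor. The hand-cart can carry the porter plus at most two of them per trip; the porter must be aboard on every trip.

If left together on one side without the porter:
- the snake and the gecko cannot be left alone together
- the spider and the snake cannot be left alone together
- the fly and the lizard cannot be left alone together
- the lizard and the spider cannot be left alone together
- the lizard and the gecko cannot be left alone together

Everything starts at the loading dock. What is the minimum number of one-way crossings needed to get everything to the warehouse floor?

7

Counting alone: the porter can take at most 2 across per trip to the warehouse floor, so moving all 5 needs at least 3 loaded trips out, with a return between consecutive ones — at least 5 crossings.
The safety rule pushes this higher. Following every safe sequence of crossings, the most of the 5 that can be at the warehouse floor as the hand-cart arrives there on crossing 5 is 4 — never all 5.
So no plan with fewer than 7 crossings exists, and this one achieves 7:
1. Porter goes to the warehouse floor with the lizard and the snake.
2. Porter goes back to the loading dock alone.
3. Porter goes to the warehouse floor with the gecko.
4. Porter goes back to the loading dock with the lizard and the snake.
5. Porter goes to the warehouse floor with the fly and the spider.
6. Porter goes back to the loading dock alone.
7. Porter goes to the warehouse floor with the lizard and the snake.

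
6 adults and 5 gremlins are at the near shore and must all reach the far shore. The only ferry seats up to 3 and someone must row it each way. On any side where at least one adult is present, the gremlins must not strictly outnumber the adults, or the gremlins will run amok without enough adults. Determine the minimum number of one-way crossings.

Counting alone: each trip to the far shore takes at most 3 across and each return brings at least 1 back, so after t trips out (and t−1 returns) at most 3t − (t−1) of the 11 are across; that first reaches 11 at t = 5, so at least 9 crossings are needed.
The plan below uses exactly 9 crossings, so it is optimal:
1. 3 gremlins → the far shore.  (the near shore: 6A 2G; the far shore: 0A 3G)
2. 1 gremlin ← the near shore.  (the near shore: 6A 3G; the far shore: 0A 2G)
3. 3 adults → the far shore.  (the near shore: 3A 3G; the far shore: 3A 2G)
4. 1 adult ← the near shore.  (the near shore: 4A 3G; the far shore: 2A 2G)
5. 2 adults and 1 gremlin → the far shore.  (the near shore: 2A 2G; the far shore: 4A 3G)
6. 1 adult ← the near shore.  (the near shore: 3A 2G; the far shore: 3A 3G)
7. 2 adults and 1 gremlin → the far shore.  (the near shore: 1A 1G; the far shore: 5A 4G)
8. 1 adult ← the near shore.  (the near shore: 2A 1G; the far shore: 4A 4G)
9. 2 adults and 1 gremlin → the far shore.  (the near shore: 0A 0G; the far shore: 6A 5G)

9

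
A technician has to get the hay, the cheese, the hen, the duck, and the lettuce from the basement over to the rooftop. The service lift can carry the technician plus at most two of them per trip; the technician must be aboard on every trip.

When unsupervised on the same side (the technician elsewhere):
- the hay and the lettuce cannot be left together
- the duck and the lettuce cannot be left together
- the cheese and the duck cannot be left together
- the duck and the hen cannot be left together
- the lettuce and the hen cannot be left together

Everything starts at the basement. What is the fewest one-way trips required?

Counting alone: the technician can take at most 2 across per trip to the rooftop, so moving all 5 needs at least 3 loaded trips out, with a return between consecutive ones — at least 5 crossings.
The safety rule pushes this higher. Following every safe sequence of crossings, the most of the 5 that can be at the rooftop as the service lift arrives there on crossing 5 is 4 — never all 5.
So no plan with fewer than 7 crossings exists, and this one achieves 7:
1. Technician goes to the rooftop with the duck and the lettuce.  [the basement: the cheese, the hay, the hen | the rooftop: the duck, the lettuce]
2. Technician goes back to the basement with the duck.  [the basement: the cheese, the duck, the hay, the hen | the rooftop: the lettuce]
3. Technician goes to the rooftop with the duck and the hay.  [the basement: the cheese, the hen | the rooftop: the duck, the hay, the lettuce]
4. Technician goes back to the basement with the lettuce.  [the basement: the cheese, the hen, the lettuce | the rooftop: the duck, the hay]
5. Technician goes to the rooftop with the cheese and the hen.  [the basement: the lettuce | the rooftop: the cheese, the duck, the hay, the hen]
6. Technician goes back to the basement with the duck.  [the basement: the duck, the lettuce | the rooftop: the cheese, the hay, the hen]
7. Technician goes to the rooftop with the duck and the lettuce.  [the basement: — | the rooftop: the cheese, the duck, the hay, the hen, the lettuce]

7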